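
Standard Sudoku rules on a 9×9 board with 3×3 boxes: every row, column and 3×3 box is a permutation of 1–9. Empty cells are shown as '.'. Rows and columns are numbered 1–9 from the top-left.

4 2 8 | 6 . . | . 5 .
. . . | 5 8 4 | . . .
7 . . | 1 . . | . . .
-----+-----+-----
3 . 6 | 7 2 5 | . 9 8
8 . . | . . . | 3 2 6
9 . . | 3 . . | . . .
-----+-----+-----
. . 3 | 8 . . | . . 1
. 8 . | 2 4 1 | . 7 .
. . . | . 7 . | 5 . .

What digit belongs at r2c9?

7

r5c6 = 9 (sole candidate).
r7c6 = 6 (sole candidate).
r7c8 = 4 (sole candidate).
r9c4 = 9 (sole candidate).
r9c6 = 3 (sole candidate).
r9c9 = 2 (sole candidate).
r1c6 = 7 (sole candidate).
r3c6 = 2 (sole candidate).
r5c4 = 4 (sole candidate).
r5c5 = 1 (sole candidate).
r6c5 = 6 (sole candidate).
r6c6 = 8 (sole candidate).
r6c8 = 1 (sole candidate).
r7c5 = 5 (sole candidate).
r7c7 = 9 (sole candidate).
r8c7 = 6 (sole candidate).
r8c9 = 3 (sole candidate).
r9c8 = 8 (sole candidate).
r1c7 = 1 (sole candidate).
r1c9 = 9 (sole candidate).
r2c9 = 7: row 2 has {4,5,8}; col 9 has {1,2,3,6,8,9}; box has {1,5,9} → only 7 remains.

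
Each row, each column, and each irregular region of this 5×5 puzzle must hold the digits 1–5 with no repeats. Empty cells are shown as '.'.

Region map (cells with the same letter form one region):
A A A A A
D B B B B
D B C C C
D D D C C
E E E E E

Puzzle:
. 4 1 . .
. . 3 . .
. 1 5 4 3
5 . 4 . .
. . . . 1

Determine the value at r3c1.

r3c1 = 2: row 3 has {1,3,4,5}; col 1 has {5}; region has {4,5} → only 2 remains.

2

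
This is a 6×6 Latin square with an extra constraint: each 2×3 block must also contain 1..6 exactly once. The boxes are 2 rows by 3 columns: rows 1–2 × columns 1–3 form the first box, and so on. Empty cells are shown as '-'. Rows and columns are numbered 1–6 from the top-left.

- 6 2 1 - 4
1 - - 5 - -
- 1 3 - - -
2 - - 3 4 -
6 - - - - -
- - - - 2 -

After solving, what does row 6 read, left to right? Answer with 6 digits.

r1c5 = 3: row 1 has {1,2,4,6}; col 5 has {2,4}; box has {1,4,5} → only 3 remains.
r2c3 = 4: row 2 has {1,5}; col 3 has {2,3}; box has {1,2,6} → only 4 remains.
r2c5 = 6: row 2 has {1,4,5}; col 5 has {2,3,4}; box has {1,3,4,5} → only 6 remains.
r2c6 = 2: row 2 has {1,4,5,6}; col 6 has {4}; box has {1,3,4,5,6} → only 2 remains.
r3c5 = 5: row 3 has {1,3}; col 5 has {2,3,4,6}; box has {3,4} → only 5 remains.
r3c6 = 6: row 3 has {1,3,5}; col 6 has {2,4}; box has {3,4,5} → only 6 remains.
r4c2 = 5: row 4 has {2,3,4}; col 2 has {1,6}; box has {1,2,3} → only 5 remains.
r4c3 = 6: row 4 has {2,3,4,5}; col 3 has {2,3,4}; box has {1,2,3,5} → only 6 remains.
r4c6 = 1: row 4 has {2,3,4,5,6}; col 6 has {2,4,6}; box has {3,4,5,6} → only 1 remains.
r5c4 = 4: row 5 has {6}; col 4 has {1,3,5}; box has {2} → only 4 remains.
r5c5 = 1: row 5 has {4,6}; col 5 has {2,3,4,5,6}; box has {2,4} → only 1 remains.
r6c4 = 6: row 6 has {2}; col 4 has {1,3,4,5}; box has {1,2,4} → only 6 remains.
r1c1 = 5: row 1 has {1,2,3,4,6}; col 1 has {1,2,6}; box has {1,2,4,6} → only 5 remains.
r2c2 = 3: row 2 has {1,2,4,5,6}; col 2 has {1,5,6}; box has {1,2,4,5,6} → only 3 remains.
r3c1 = 4: row 3 has {1,3,5,6}; col 1 has {1,2,5,6}; box has {1,2,3,5,6} → only 4 remains.
r3c4 = 2: row 3 has {1,3,4,5,6}; col 4 has {1,3,4,5,6}; box has {1,3,4,5,6} → only 2 remains.
r5c2 = 2: row 5 has {1,4,6}; col 2 has {1,3,5,6}; box has {6} → only 2 remains.
r5c3 = 5: row 5 has {1,2,4,6}; col 3 has {2,3,4,6}; box has {2,6} → only 5 remains.
r5c6 = 3: row 5 has {1,2,4,5,6}; col 6 has {1,2,4,6}; box has {1,2,4,6} → only 3 remains.
r6c1 = 3: row 6 has {2,6}; col 1 has {1,2,4,5,6}; box has {2,5,6} → only 3 remains.
r6c2 = 4: row 6 has {2,3,6}; col 2 has {1,2,3,5,6}; box has {2,3,5,6} → only 4 remains.
r6c3 = 1: row 6 has {2,3,4,6}; col 3 has {2,3,4,5,6}; box has {2,3,4,5,6} → only 1 remains.
r6c6 = 5: row 6 has {1,2,3,4,6}; col 6 has {1,2,3,4,6}; box has {1,2,3,4,6} → only 5 remains.

341625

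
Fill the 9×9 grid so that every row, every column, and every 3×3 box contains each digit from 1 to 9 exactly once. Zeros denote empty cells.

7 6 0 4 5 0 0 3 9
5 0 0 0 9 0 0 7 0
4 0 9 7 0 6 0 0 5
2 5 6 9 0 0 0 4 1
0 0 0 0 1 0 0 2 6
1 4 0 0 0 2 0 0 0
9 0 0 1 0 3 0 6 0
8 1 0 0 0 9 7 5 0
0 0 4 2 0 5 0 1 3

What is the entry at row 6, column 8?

9

row 3, column 8 = 8: row 3 has {4,5,6,7,9}; col 8 has {1,2,3,4,5,6,7}; box has {3,5,7,9} → only 8 remains.
row 5, column 1 = 3: row 5 has {1,2,6}; col 1 has {1,2,4,5,7,8,9}; box has {1,2,4,5,6} → only 3 remains.
row 6, column 8 = 9: row 6 has {1,2,4}; col 8 has {1,2,3,4,5,6,7,8}; box has {1,2,4,6} → only 9 remains.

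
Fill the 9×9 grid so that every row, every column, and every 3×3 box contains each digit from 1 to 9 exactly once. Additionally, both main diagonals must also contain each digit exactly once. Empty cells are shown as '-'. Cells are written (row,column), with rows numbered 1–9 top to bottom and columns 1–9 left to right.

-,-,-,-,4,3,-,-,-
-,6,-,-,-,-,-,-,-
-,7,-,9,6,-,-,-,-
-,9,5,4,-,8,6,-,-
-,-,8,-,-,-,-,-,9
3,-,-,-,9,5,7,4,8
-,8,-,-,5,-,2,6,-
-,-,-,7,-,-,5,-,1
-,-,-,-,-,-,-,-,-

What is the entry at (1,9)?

6

(1,9) = 6: in row 1, 6 can only go here (every other open cell in that row sees a 6).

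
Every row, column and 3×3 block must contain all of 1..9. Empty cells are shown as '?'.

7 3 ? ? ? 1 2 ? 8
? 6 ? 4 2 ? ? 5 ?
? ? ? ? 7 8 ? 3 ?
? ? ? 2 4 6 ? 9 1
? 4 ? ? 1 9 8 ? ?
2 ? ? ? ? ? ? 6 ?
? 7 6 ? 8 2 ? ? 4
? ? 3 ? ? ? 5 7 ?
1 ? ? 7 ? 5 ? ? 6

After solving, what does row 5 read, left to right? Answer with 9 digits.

R1C8 = 4: row 1 has {1,2,3,7,8}; col 8 has {3,5,6,7,9}; box has {2,3,5,8} → only 4 remains.
R2C6 = 3: row 2 has {2,4,5,6}; col 6 has {1,2,5,6,8,9}; box has {1,2,4,7,8} → only 3 remains.
R3C9 = 9: row 3 has {3,7,8}; col 9 has {1,4,6,8}; box has {2,3,4,5,8} → only 9 remains.
R5C8 = 2: row 5 has {1,4,8,9}; col 8 has {3,4,5,6,7,9}; box has {1,6,8,9} → only 2 remains.
R6C6 = 7: row 6 has {2,6}; col 6 has {1,2,3,5,6,8,9}; box has {1,2,4,6,9} → only 7 remains.
R7C8 = 1: row 7 has {2,4,6,7,8}; col 8 has {2,3,4,5,6,7,9}; box has {4,5,6,7} → only 1 remains.
R8C6 = 4: row 8 has {3,5,7}; col 6 has {1,2,3,5,6,7,8,9}; box has {2,5,7,8} → only 4 remains.
R8C9 = 2: row 8 has {3,4,5,7}; col 9 has {1,4,6,8,9}; box has {1,4,5,6,7} → only 2 remains.
R9C8 = 8: row 9 has {1,5,6,7}; col 8 has {1,2,3,4,5,6,7,9}; box has {1,2,4,5,6,7} → only 8 remains.
R2C9 = 7: row 2 has {2,3,4,5,6}; col 9 has {1,2,4,6,8,9}; box has {2,3,4,5,8,9} → only 7 remains.
R2C7 = 1: row 2 has {2,3,4,5,6,7}; col 7 has {2,5,8}; box has {2,3,4,5,7,8,9} → only 1 remains.
R3C7 = 6: row 3 has {3,7,8,9}; col 7 has {1,2,5,8}; box has {1,2,3,4,5,7,8,9} → only 6 remains.
R3C4 = 5: row 3 has {3,6,7,8,9}; col 4 has {2,4,7}; box has {1,2,3,4,7,8} → only 5 remains.
R5C4 = 3: row 5 has {1,2,4,8,9}; col 4 has {2,4,5,7}; box has {1,2,4,6,7,9} → only 3 remains.
R5C9 = 5: row 5 has {1,2,3,4,8,9}; col 9 has {1,2,4,6,7,8,9}; box has {1,2,6,8,9} → only 5 remains.
R6C4 = 8: row 6 has {2,6,7}; col 4 has {2,3,4,5,7}; box has {1,2,3,4,6,7,9} → only 8 remains.
R6C5 = 5: row 6 has {2,6,7,8}; col 5 has {1,2,4,7,8}; box has {1,2,3,4,6,7,8,9} → only 5 remains.
R6C9 = 3: row 6 has {2,5,6,7,8}; col 9 has {1,2,4,5,6,7,8,9}; box has {1,2,5,6,8,9} → only 3 remains.
R7C4 = 9: row 7 has {1,2,4,6,7,8}; col 4 has {2,3,4,5,7,8}; box has {2,4,5,7,8} → only 9 remains.
R7C7 = 3: row 7 has {1,2,4,6,7,8,9}; col 7 has {1,2,5,6,8}; box has {1,2,4,5,6,7,8} → only 3 remains.
R8C5 = 6: row 8 has {2,3,4,5,7}; col 5 has {1,2,4,5,7,8}; box has {2,4,5,7,8,9} → only 6 remains.
R9C5 = 3: row 9 has {1,5,6,7,8}; col 5 has {1,2,4,5,6,7,8}; box has {2,4,5,6,7,8,9} → only 3 remains.
R9C7 = 9: row 9 has {1,3,5,6,7,8}; col 7 has {1,2,3,5,6,8}; box has {1,2,3,4,5,6,7,8} → only 9 remains.
R1C4 = 6: row 1 has {1,2,3,4,7,8}; col 4 has {2,3,4,5,7,8,9}; box has {1,2,3,4,5,7,8} → only 6 remains.
R1C5 = 9: row 1 has {1,2,3,4,6,7,8}; col 5 has {1,2,3,4,5,6,7,8}; box has {1,2,3,4,5,6,7,8} → only 9 remains.
R3C1 = 4: row 3 has {3,5,6,7,8,9}; col 1 has {1,2,7}; box has {3,6,7} → only 4 remains.
R4C7 = 7: row 4 has {1,2,4,6,9}; col 7 has {1,2,3,5,6,8,9}; box has {1,2,3,5,6,8,9} → only 7 remains.
R5C1 = 6: row 5 has {1,2,3,4,5,8,9}; col 1 has {1,2,4,7}; box has {2,4} → only 6 remains.
R5C3 = 7: row 5 has {1,2,3,4,5,6,8,9}; col 3 has {3,6}; box has {2,4,6} → only 7 remains.

647319825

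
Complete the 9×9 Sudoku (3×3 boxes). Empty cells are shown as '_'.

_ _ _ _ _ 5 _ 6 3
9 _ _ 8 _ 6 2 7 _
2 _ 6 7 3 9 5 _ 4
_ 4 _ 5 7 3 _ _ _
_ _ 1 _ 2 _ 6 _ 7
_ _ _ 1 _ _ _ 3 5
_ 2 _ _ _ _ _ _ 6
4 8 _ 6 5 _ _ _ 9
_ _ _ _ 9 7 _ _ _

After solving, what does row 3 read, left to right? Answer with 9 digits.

row 2, column 9 = 1: row 2 has {2,6,7,8,9}; col 9 has {3,4,5,6,7,9}; box has {2,3,4,5,6,7} → only 1 remains.
row 3, column 2 = 1: row 3 has {2,3,4,5,6,7,9}; col 2 has {2,4,8}; box has {2,6,9} → only 1 remains.
row 3, column 8 = 8: row 3 has {1,2,3,4,5,6,7,9}; col 8 has {3,6,7}; box has {1,2,3,4,5,6,7} → only 8 remains.

216739584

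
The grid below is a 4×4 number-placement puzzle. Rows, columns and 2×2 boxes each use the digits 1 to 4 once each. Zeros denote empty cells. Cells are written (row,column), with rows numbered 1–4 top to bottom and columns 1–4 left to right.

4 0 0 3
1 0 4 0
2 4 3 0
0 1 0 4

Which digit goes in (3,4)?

(1,2) = 2: row 1 has {3,4}; col 2 has {1,4}; box has {1,4} → only 2 remains.
(1,3) = 1: row 1 has {2,3,4}; col 3 has {3,4}; box has {3,4} → only 1 remains.
(2,2) = 3: row 2 has {1,4}; col 2 has {1,2,4}; box has {1,2,4} → only 3 remains.
(2,4) = 2: row 2 has {1,3,4}; col 4 has {3,4}; box has {1,3,4} → only 2 remains.
(3,4) = 1: row 3 has {2,3,4}; col 4 has {2,3,4}; box has {3,4} → only 1 remains.

1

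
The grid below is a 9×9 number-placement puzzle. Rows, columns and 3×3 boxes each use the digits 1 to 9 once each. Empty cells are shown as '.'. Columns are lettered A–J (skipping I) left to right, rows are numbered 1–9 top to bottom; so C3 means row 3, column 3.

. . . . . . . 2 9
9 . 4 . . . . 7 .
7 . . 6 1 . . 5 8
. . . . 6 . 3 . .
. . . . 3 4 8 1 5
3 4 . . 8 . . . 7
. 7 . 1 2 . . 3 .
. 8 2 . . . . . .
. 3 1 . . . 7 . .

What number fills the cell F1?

7

E2 = 5 (sole candidate).
B3 = 2 (sole candidate).
C3 = 3 (sole candidate).
F3 = 9 (sole candidate).
G3 = 4 (sole candidate).
F6 = 1 (hidden single in row 6).
F7 = 8 (hidden single in row 7).
D2 = 8 (hidden single in row 2).
F2 = 2 (hidden single in row 2).
J2 = 3 (hidden single in row 2).
J9 = 2 (hidden single in row 9).
H9 = 8 (hidden single in row 9).
J4 = 4 (sole candidate).
J7 = 6 (sole candidate).
J8 = 1 (sole candidate).
H4 = 9 (sole candidate).
H6 = 6 (sole candidate).
H8 = 4 (sole candidate).
G6 = 2 (sole candidate).
A7 = 4 (hidden single in row 7).
B5 = 9 (hidden single in column 2).
C6 = 5 (sole candidate).
D6 = 9 (sole candidate).
C7 = 9 (sole candidate).
G7 = 5 (sole candidate).
G8 = 9 (sole candidate).
B4 = 1 (sole candidate).
E8 = 7 (sole candidate).
E1 = 4 (sole candidate).
B2 = 6 (sole candidate).
G2 = 1 (sole candidate).
E9 = 9 (sole candidate).
B1 = 5 (sole candidate).
C1 = 8 (sole candidate).
G1 = 6 (sole candidate).
C4 = 7 (sole candidate).
F4 = 5 (sole candidate).
C5 = 6 (sole candidate).
F9 = 6 (sole candidate).
A1 = 1 (sole candidate).
D4 = 2 (sole candidate).
A5 = 2 (sole candidate).
D5 = 7 (sole candidate).
F8 = 3 (sole candidate).
A9 = 5 (sole candidate).
D9 = 4 (sole candidate).
D1 = 3 (sole candidate).
F1 = 7: row 1 has {1,2,3,4,5,6,8,9}; col 6 has {1,2,3,4,5,6,8,9}; box has {1,2,3,4,5,6,8,9} → only 7 remains.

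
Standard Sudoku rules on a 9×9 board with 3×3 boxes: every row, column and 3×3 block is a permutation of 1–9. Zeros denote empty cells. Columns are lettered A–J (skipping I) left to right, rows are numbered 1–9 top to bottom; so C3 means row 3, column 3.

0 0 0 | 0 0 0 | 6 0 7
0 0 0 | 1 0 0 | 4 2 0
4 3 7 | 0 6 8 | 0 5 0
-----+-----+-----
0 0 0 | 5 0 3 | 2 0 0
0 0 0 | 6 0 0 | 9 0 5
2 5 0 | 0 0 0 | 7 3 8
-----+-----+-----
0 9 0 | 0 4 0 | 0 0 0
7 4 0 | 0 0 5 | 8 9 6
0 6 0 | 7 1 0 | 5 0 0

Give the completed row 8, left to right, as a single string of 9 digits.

B2 = 8: row 2 has {1,2,4}; col 2 has {3,4,5,6,9}; box has {3,4,7} → only 8 remains.
G3 = 1: row 3 has {3,4,5,6,7,8}; col 7 has {2,4,5,6,7,8,9}; box has {2,4,5,6,7} → only 1 remains.
J3 = 9: row 3 has {1,3,4,5,6,7,8}; col 9 has {5,6,7,8}; box has {1,2,4,5,6,7} → only 9 remains.
E6 = 9: row 6 has {2,3,5,7,8}; col 5 has {1,4,6}; box has {3,5,6} → only 9 remains.
G7 = 3: row 7 has {4,9}; col 7 has {1,2,4,5,6,7,8,9}; box has {5,6,8,9} → only 3 remains.
H9 = 4: row 9 has {1,5,6,7}; col 8 has {2,3,5,9}; box has {3,5,6,8,9} → only 4 remains.
J9 = 2: row 9 has {1,4,5,6,7}; col 9 has {5,6,7,8,9}; box has {3,4,5,6,8,9} → only 2 remains.
H1 = 8: row 1 has {6,7}; col 8 has {2,3,4,5,9}; box has {1,2,4,5,6,7,9} → only 8 remains.
J2 = 3: row 2 has {1,2,4,8}; col 9 has {2,5,6,7,8,9}; box has {1,2,4,5,6,7,8,9} → only 3 remains.
D3 = 2: row 3 has {1,3,4,5,6,7,8,9}; col 4 has {1,5,6,7}; box has {1,6,8} → only 2 remains.
H5 = 1: row 5 has {5,6,9}; col 8 has {2,3,4,5,8,9}; box has {2,3,5,7,8,9} → only 1 remains.
D6 = 4: row 6 has {2,3,5,7,8,9}; col 4 has {1,2,5,6,7}; box has {3,5,6,9} → only 4 remains.
F6 = 1: row 6 has {2,3,4,5,7,8,9}; col 6 has {3,5,8}; box has {3,4,5,6,9} → only 1 remains.
D7 = 8: row 7 has {3,4,9}; col 4 has {1,2,4,5,6,7}; box has {1,4,5,7} → only 8 remains.
H7 = 7: row 7 has {3,4,8,9}; col 8 has {1,2,3,4,5,8,9}; box has {2,3,4,5,6,8,9} → only 7 remains.
J7 = 1: row 7 has {3,4,7,8,9}; col 9 has {2,3,5,6,7,8,9}; box has {2,3,4,5,6,7,8,9} → only 1 remains.
D8 = 3: row 8 has {4,5,6,7,8,9}; col 4 has {1,2,4,5,6,7,8}; box has {1,4,5,7,8} → only 3 remains.
E8 = 2: row 8 has {3,4,5,6,7,8,9}; col 5 has {1,4,6,9}; box has {1,3,4,5,7,8} → only 2 remains.
F9 = 9: row 9 has {1,2,4,5,6,7}; col 6 has {1,3,5,8}; box has {1,2,3,4,5,7,8} → only 9 remains.
D1 = 9: row 1 has {6,7,8}; col 4 has {1,2,3,4,5,6,7,8}; box has {1,2,6,8} → only 9 remains.
F1 = 4: row 1 has {6,7,8,9}; col 6 has {1,3,5,8,9}; box has {1,2,6,8,9} → only 4 remains.
F2 = 7: row 2 has {1,2,3,4,8}; col 6 has {1,3,4,5,8,9}; box has {1,2,4,6,8,9} → only 7 remains.
H4 = 6: row 4 has {2,3,5}; col 8 has {1,2,3,4,5,7,8,9}; box has {1,2,3,5,7,8,9} → only 6 remains.
J4 = 4: row 4 has {2,3,5,6}; col 9 has {1,2,3,5,6,7,8,9}; box has {1,2,3,5,6,7,8,9} → only 4 remains.
B5 = 7: row 5 has {1,5,6,9}; col 2 has {3,4,5,6,8,9}; box has {2,5} → only 7 remains.
E5 = 8: row 5 has {1,5,6,7,9}; col 5 has {1,2,4,6,9}; box has {1,3,4,5,6,9} → only 8 remains.
F5 = 2: row 5 has {1,5,6,7,8,9}; col 6 has {1,3,4,5,7,8,9}; box has {1,3,4,5,6,8,9} → only 2 remains.
C6 = 6: row 6 has {1,2,3,4,5,7,8,9}; col 3 has {7}; box has {2,5,7} → only 6 remains.
A7 = 5: row 7 has {1,3,4,7,8,9}; col 1 has {2,4,7}; box has {4,6,7,9} → only 5 remains.
C7 = 2: row 7 has {1,3,4,5,7,8,9}; col 3 has {6,7}; box has {4,5,6,7,9} → only 2 remains.
F7 = 6: row 7 has {1,2,3,4,5,7,8,9}; col 6 has {1,2,3,4,5,7,8,9}; box has {1,2,3,4,5,7,8,9} → only 6 remains.
C8 = 1: row 8 has {2,3,4,5,6,7,8,9}; col 3 has {2,6,7}; box has {2,4,5,6,7,9} → only 1 remains.

741325896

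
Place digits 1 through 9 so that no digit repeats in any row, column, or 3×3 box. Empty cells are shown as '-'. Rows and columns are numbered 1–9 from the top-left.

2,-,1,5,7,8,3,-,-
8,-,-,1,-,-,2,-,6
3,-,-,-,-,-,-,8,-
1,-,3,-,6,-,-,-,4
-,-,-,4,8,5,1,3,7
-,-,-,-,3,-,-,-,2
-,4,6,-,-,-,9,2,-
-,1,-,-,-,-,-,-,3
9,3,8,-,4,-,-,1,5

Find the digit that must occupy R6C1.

R1C9 = 9: row 1 has {1,2,3,5,7,8}; col 9 has {2,3,4,5,6,7}; box has {2,3,6,8} → only 9 remains.
R2C5 = 9: row 2 has {1,2,6,8}; col 5 has {3,4,6,7,8}; box has {1,5,7,8} → only 9 remains.
R3C5 = 2: row 3 has {3,8}; col 5 has {3,4,6,7,8,9}; box has {1,5,7,8,9} → only 2 remains.
R3C9 = 1: row 3 has {2,3,8}; col 9 has {2,3,4,5,6,7,9}; box has {2,3,6,8,9} → only 1 remains.
R5C1 = 6: row 5 has {1,3,4,5,7,8}; col 1 has {1,2,3,8,9}; box has {1,3} → only 6 remains.
R7C9 = 8: row 7 has {2,4,6,9}; col 9 has {1,2,3,4,5,6,7,9}; box has {1,2,3,5,9} → only 8 remains.
R8C5 = 5: row 8 has {1,3}; col 5 has {2,3,4,6,7,8,9}; box has {4} → only 5 remains.
R1C2 = 6: row 1 has {1,2,3,5,7,8,9}; col 2 has {1,3,4}; box has {1,2,3,8} → only 6 remains.
R1C8 = 4: row 1 has {1,2,3,5,6,7,8,9}; col 8 has {1,2,3,8}; box has {1,2,3,6,8,9} → only 4 remains.
R3C4 = 6: row 3 has {1,2,3,8}; col 4 has {1,4,5}; box has {1,2,5,7,8,9} → only 6 remains.
R3C6 = 4: row 3 has {1,2,3,6,8}; col 6 has {5,8}; box has {1,2,5,6,7,8,9} → only 4 remains.
R7C5 = 1: row 7 has {2,4,6,8,9}; col 5 has {2,3,4,5,6,7,8,9}; box has {4,5} → only 1 remains.
R8C1 = 7: row 8 has {1,3,5}; col 1 has {1,2,3,6,8,9}; box has {1,3,4,6,8,9} → only 7 remains.
R8C3 = 2: row 8 has {1,3,5,7}; col 3 has {1,3,6,8}; box has {1,3,4,6,7,8,9} → only 2 remains.
R8C8 = 6: row 8 has {1,2,3,5,7}; col 8 has {1,2,3,4,8}; box has {1,2,3,5,8,9} → only 6 remains.
R9C7 = 7: row 9 has {1,3,4,5,8,9}; col 7 has {1,2,3,9}; box has {1,2,3,5,6,8,9} → only 7 remains.
R2C6 = 3: row 2 has {1,2,6,8,9}; col 6 has {4,5,8}; box has {1,2,4,5,6,7,8,9} → only 3 remains.
R3C7 = 5: row 3 has {1,2,3,4,6,8}; col 7 has {1,2,3,7,9}; box has {1,2,3,4,6,8,9} → only 5 remains.
R4C7 = 8: row 4 has {1,3,4,6}; col 7 has {1,2,3,5,7,9}; box has {1,2,3,4,7} → only 8 remains.
R5C3 = 9: row 5 has {1,3,4,5,6,7,8}; col 3 has {1,2,3,6,8}; box has {1,3,6} → only 9 remains.
R6C7 = 6: row 6 has {2,3}; col 7 has {1,2,3,5,7,8,9}; box has {1,2,3,4,7,8} → only 6 remains.
R7C1 = 5: row 7 has {1,2,4,6,8,9}; col 1 has {1,2,3,6,7,8,9}; box has {1,2,3,4,6,7,8,9} → only 5 remains.
R7C6 = 7: row 7 has {1,2,4,5,6,8,9}; col 6 has {3,4,5,8}; box has {1,4,5} → only 7 remains.
R8C6 = 9: row 8 has {1,2,3,5,6,7}; col 6 has {3,4,5,7,8}; box has {1,4,5,7} → only 9 remains.
R8C7 = 4: row 8 has {1,2,3,5,6,7,9}; col 7 has {1,2,3,5,6,7,8,9}; box has {1,2,3,5,6,7,8,9} → only 4 remains.
R9C4 = 2: row 9 has {1,3,4,5,7,8,9}; col 4 has {1,4,5,6}; box has {1,4,5,7,9} → only 2 remains.
R9C6 = 6: row 9 has {1,2,3,4,5,7,8,9}; col 6 has {3,4,5,7,8,9}; box has {1,2,4,5,7,9} → only 6 remains.
R2C8 = 7: row 2 has {1,2,3,6,8,9}; col 8 has {1,2,3,4,6,8}; box has {1,2,3,4,5,6,8,9} → only 7 remains.
R3C3 = 7: row 3 has {1,2,3,4,5,6,8}; col 3 has {1,2,3,6,8,9}; box has {1,2,3,6,8} → only 7 remains.
R4C6 = 2: row 4 has {1,3,4,6,8}; col 6 has {3,4,5,6,7,8,9}; box has {3,4,5,6,8} → only 2 remains.
R5C2 = 2: row 5 has {1,3,4,5,6,7,8,9}; col 2 has {1,3,4,6}; box has {1,3,6,9} → only 2 remains.
R6C1 = 4: row 6 has {2,3,6}; col 1 has {1,2,3,5,6,7,8,9}; box has {1,2,3,6,9} → only 4 remains.

4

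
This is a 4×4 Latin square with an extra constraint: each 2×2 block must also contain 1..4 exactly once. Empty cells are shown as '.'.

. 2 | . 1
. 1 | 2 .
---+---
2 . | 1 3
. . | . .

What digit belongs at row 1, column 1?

row 2, column 4 = 4: row 2 has {1,2}; col 4 has {1,3}; box has {1,2} → only 4 remains.
row 3, column 2 = 4: row 3 has {1,2,3}; col 2 has {1,2}; box has {2} → only 4 remains.
row 4, column 2 = 3: row 4 has {}; col 2 has {1,2,4}; box has {2,4} → only 3 remains.
row 4, column 3 = 4: row 4 has {3}; col 3 has {1,2}; box has {1,3} → only 4 remains.
row 4, column 4 = 2: row 4 has {3,4}; col 4 has {1,3,4}; box has {1,3,4} → only 2 remains.
row 1, column 3 = 3: row 1 has {1,2}; col 3 has {1,2,4}; box has {1,2,4} → only 3 remains.
row 2, column 1 = 3: row 2 has {1,2,4}; col 1 has {2}; box has {1,2} → only 3 remains.
row 4, column 1 = 1: row 4 has {2,3,4}; col 1 has {2,3}; box has {2,3,4} → only 1 remains.
row 1, column 1 = 4: row 1 has {1,2,3}; col 1 has {1,2,3}; box has {1,2,3} → only 4 remains.

4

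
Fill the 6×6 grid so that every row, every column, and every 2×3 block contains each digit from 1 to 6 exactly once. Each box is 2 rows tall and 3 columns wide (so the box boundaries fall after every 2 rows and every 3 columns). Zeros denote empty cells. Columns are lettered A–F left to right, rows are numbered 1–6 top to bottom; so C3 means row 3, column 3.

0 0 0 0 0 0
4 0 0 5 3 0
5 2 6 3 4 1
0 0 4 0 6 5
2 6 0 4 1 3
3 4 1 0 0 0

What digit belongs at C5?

E1 = 2 (sole candidate).
B2 = 1 (sole candidate).
C2 = 2 (sole candidate).
F2 = 6 (sole candidate).
A4 = 1 (sole candidate).
B4 = 3 (sole candidate).
D4 = 2 (sole candidate).
C5 = 5: row 5 has {1,2,3,4,6}; col 3 has {1,2,4,6}; box has {1,2,3,4,6} → only 5 remains.

5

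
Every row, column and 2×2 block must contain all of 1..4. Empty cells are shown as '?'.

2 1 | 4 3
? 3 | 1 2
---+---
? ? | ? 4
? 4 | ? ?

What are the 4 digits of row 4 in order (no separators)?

3421

row 2, column 1 = 4 (sole candidate).
row 3, column 2 = 2 (sole candidate).
row 3, column 3 = 3 (sole candidate).
row 4, column 3 = 2: row 4 has {4}; col 3 has {1,3,4}; box has {3,4} → only 2 remains.
row 4, column 4 = 1: row 4 has {2,4}; col 4 has {2,3,4}; box has {2,3,4} → only 1 remains.
row 3, column 1 = 1 (sole candidate).
row 4, column 1 = 3: row 4 has {1,2,4}; col 1 has {1,2,4}; box has {1,2,4} → only 3 remains.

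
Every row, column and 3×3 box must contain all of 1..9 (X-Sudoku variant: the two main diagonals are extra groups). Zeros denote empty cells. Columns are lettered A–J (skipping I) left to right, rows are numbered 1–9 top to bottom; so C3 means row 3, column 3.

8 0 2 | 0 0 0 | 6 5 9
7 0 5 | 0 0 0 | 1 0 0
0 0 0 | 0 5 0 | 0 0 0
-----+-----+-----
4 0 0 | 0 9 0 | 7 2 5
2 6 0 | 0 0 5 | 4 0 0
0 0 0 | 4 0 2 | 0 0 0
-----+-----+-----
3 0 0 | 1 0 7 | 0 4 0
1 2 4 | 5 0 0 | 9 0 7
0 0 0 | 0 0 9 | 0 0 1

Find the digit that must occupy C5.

1

G7 = 5 (sole candidate).
B7 = 9 (hidden single in row 7).
D2 = 9 (hidden single in row 2).
E9 = 4 (hidden single in row 9).
G9 = 2 (hidden single in column 7).
E7 = 2 (hidden single in row 7).
J2 = 2 (hidden single in row 2).
D3 = 2 (hidden single in row 3).
H3 = 7 (hidden single in row 3).
J3 = 4 (hidden single in column 9).
B2 = 4 (hidden single in main diagonal).
E5 = 7 (hidden single in main diagonal).
C3 = 9 (hidden single in main diagonal).
A3 = 6 (sole candidate).
A9 = 5 (sole candidate).
A6 = 9 (sole candidate).
F1 = 4 (hidden single in row 1).
D1 = 7 (hidden single in row 1).
H5 = 9 (hidden single in row 5).
C5 = 1: in row 5, 1 can only go here (every other open cell in that row sees a 1).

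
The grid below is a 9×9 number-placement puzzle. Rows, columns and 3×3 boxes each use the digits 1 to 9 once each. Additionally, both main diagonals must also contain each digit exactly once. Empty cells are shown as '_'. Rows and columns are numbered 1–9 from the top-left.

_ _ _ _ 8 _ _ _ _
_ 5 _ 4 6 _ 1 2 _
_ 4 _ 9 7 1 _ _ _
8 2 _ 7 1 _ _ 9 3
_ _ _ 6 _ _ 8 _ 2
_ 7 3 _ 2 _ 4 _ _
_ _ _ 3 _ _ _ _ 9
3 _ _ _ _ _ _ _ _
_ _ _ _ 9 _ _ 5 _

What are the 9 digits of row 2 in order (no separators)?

r2c6 = 3: row 2 has {1,2,4,5,6}; col 6 has {1}; box has {1,4,6,7,8,9} → only 3 remains.
r5c5 = 3: in row 5, 3 can only go here (every other open cell in that row sees a 3).
r5c8 = 7: in row 5, 7 can only go here (every other open cell in that row sees a 7).
r3c8 = 3: in row 3, 3 can only go here (every other open cell in that row sees a 3).
r1c2 = 3: in row 1, 3 can only go here (every other open cell in that row sees a 3).
r9c7 = 3: in row 9, 3 can only go here (every other open cell in that row sees a 3).
r1c7 = 9: in column 7, 9 can only go here (every other open cell in that column sees a 9).
r8c7 = 7: in column 7, 7 can only go here (every other open cell in that column sees a 7).
r7c7 = 2: in column 7, 2 can only go here (every other open cell in that column sees a 2).
r3c1 = 2: in row 3, 2 can only go here (every other open cell in that row sees a 2).
r6c6 = 9: in main diagonal, 9 can only go here (every other open cell in that diagonal sees a 9).
r6c4 = 8: in row 6, 8 can only go here (every other open cell in that row sees an 8).
r8c2 = 9: in anti-diagonal, 9 can only go here (every other open cell in that diagonal sees a 9).
r5c2 = 1: row 5 has {2,3,6,7,8}; col 2 has {2,3,4,5,7,9}; box has {2,3,7,8} → only 1 remains.
Singles propagation stalls before every target cell is settled. Branch on r1c4 (candidates {2,5}).
  Try r1c4 = 2: this forces r1c6=5; then box 5 has no cell left for 5 — contradiction.
So r1c4 = 5.
r1c6 = 2 (sole candidate).
Singles propagation stalls before every target cell is settled. Branch on r1c8 (candidates {4,6}).
  Try r1c8 = 6: this forces r1c1=1, r1c3=7, r1c9=4, r2c1=9, r2c3=8, r2c9=7, r3c3=6, r3c7=5; then r4c6 has no candidate left — contradiction.
So r1c8 = 4.
r9c9 = 4 (hidden single in main diagonal).
Singles propagation stalls before every target cell is settled. Branch on r1c1 (candidates {1,6}).
  Try r1c1 = 6: this forces r1c9=7, r2c9=8, r3c3=8, r6c1=5, r8c8=1, r8c9=6, r9c1=1; then row 7 has no cell left for 1 — contradiction.
So r1c1 = 1.
r7c3 = 1 (hidden single in anti-diagonal).
r9c4 = 1 (hidden single in row 9).
r8c4 = 2 (sole candidate).
r8c9 = 1 (hidden single in row 8).
r6c8 = 1 (hidden single in row 6).
r9c3 = 2 (hidden single in row 9).
r4c6 = 4 (hidden single in anti-diagonal).
r5c6 = 5 (sole candidate).
r3c7 = 5 (hidden single in anti-diagonal).
r4c7 = 6 (sole candidate).
r6c9 = 5 (sole candidate).
r4c3 = 5 (sole candidate).
r6c1 = 6 (sole candidate).
r9c1 = 7 (sole candidate).
r1c9 = 6 (sole candidate).
r2c1 = 9: row 2 has {1,2,3,4,5,6}; col 1 has {1,2,3,6,7,8}; box has {1,2,3,4,5} → only 9 remains.
r3c9 = 8 (sole candidate).
r5c1 = 4 (sole candidate).
r5c3 = 9 (sole candidate).
r7c1 = 5 (sole candidate).
r7c5 = 4 (sole candidate).
r8c5 = 5 (sole candidate).
r1c3 = 7 (sole candidate).
r2c3 = 8: row 2 has {1,2,3,4,5,6,9}; col 3 has {1,2,3,5,7,9}; box has {1,2,3,4,5,7,9} → only 8 remains.
r2c9 = 7: row 2 has {1,2,3,4,5,6,8,9}; col 9 has {1,2,3,4,5,6,8,9}; box has {1,2,3,4,5,6,8,9} → only 7 remains.

958463127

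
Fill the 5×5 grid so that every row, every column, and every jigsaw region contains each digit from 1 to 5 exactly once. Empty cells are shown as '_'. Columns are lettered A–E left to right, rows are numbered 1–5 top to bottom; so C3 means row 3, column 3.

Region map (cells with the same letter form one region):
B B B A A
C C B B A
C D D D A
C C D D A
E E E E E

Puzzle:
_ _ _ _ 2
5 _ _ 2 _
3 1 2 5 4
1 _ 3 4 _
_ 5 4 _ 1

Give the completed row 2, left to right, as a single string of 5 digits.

54123

A1 = 4: row 1 has {2}; col 1 has {1,3,5}; region has {2} → only 4 remains.
B1 = 3: row 1 has {2,4}; col 2 has {1,5}; region has {2,4} → only 3 remains.
D1 = 1: row 1 has {2,3,4}; col 4 has {2,4,5}; region has {2,4} → only 1 remains.
B2 = 4: row 2 has {2,5}; col 2 has {1,3,5}; region has {1,3,5} → only 4 remains.
C2 = 1: row 2 has {2,4,5}; col 3 has {2,3,4}; region has {2,3,4} → only 1 remains.
E2 = 3: row 2 has {1,2,4,5}; col 5 has {1,2,4}; region has {1,2,4} → only 3 remains.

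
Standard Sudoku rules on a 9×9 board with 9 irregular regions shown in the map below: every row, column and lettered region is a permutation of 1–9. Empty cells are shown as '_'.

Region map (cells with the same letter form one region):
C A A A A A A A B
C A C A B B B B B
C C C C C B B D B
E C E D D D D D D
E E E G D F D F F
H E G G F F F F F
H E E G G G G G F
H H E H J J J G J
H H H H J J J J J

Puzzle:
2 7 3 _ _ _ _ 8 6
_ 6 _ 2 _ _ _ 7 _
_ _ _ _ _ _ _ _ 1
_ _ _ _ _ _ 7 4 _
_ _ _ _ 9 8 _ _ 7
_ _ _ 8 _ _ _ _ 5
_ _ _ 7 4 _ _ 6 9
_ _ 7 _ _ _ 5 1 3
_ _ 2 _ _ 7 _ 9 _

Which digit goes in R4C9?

R6C3 = 9: row 6 has {5,8}; col 3 has {2,3,7}; region has {1,4,6,7,8} → only 9 remains.
R6C1 = 7: in row 6, 7 can only go here (every other open cell in that row sees a 7).
R3C5 = 7: in row 3, 7 can only go here (every other open cell in that row sees a 7).
R3C8 = 5: in column 8, 5 can only go here (every other open cell in that column sees a 5).
R4C9 = 2: in column 9, 2 can only go here (every other open cell in that column sees a 2).

2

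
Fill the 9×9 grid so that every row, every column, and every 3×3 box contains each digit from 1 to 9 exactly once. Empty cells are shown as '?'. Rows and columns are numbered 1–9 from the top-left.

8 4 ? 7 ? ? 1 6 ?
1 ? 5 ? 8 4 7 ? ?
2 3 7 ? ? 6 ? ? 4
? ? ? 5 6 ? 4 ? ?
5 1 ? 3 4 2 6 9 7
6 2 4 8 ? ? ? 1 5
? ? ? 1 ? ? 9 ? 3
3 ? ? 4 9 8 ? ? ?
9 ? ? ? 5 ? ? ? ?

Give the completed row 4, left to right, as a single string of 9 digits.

R1C3 = 9: row 1 has {1,4,6,7,8}; col 3 has {4,5,7}; box has {1,2,3,4,5,7,8} → only 9 remains.
R1C9 = 2: row 1 has {1,4,6,7,8,9}; col 9 has {3,4,5,7}; box has {1,4,6,7} → only 2 remains.
R2C2 = 6: row 2 has {1,4,5,7,8}; col 2 has {1,2,3,4}; box has {1,2,3,4,5,7,8,9} → only 6 remains.
R2C8 = 3: row 2 has {1,4,5,6,7,8}; col 8 has {1,6,9}; box has {1,2,4,6,7} → only 3 remains.
R2C9 = 9: row 2 has {1,3,4,5,6,7,8}; col 9 has {2,3,4,5,7}; box has {1,2,3,4,6,7} → only 9 remains.
R3C4 = 9: row 3 has {2,3,4,6,7}; col 4 has {1,3,4,5,7,8}; box has {4,6,7,8} → only 9 remains.
R3C5 = 1: row 3 has {2,3,4,6,7,9}; col 5 has {4,5,6,8,9}; box has {4,6,7,8,9} → only 1 remains.
R4C1 = 7: row 4 has {4,5,6}; col 1 has {1,2,3,5,6,8,9}; box has {1,2,4,5,6} → only 7 remains.
R4C9 = 8: row 4 has {4,5,6,7}; col 9 has {2,3,4,5,7,9}; box has {1,4,5,6,7,9} → only 8 remains.
R5C3 = 8: row 5 has {1,2,3,4,5,6,7,9}; col 3 has {4,5,7,9}; box has {1,2,4,5,6,7} → only 8 remains.
R6C5 = 7: row 6 has {1,2,4,5,6,8}; col 5 has {1,4,5,6,8,9}; box has {2,3,4,5,6,8} → only 7 remains.
R6C6 = 9: row 6 has {1,2,4,5,6,7,8}; col 6 has {2,4,6,8}; box has {2,3,4,5,6,7,8} → only 9 remains.
R6C7 = 3: row 6 has {1,2,4,5,6,7,8,9}; col 7 has {1,4,6,7,9}; box has {1,4,5,6,7,8,9} → only 3 remains.
R7C1 = 4: row 7 has {1,3,9}; col 1 has {1,2,3,5,6,7,8,9}; box has {3,9} → only 4 remains.
R7C5 = 2: row 7 has {1,3,4,9}; col 5 has {1,4,5,6,7,8,9}; box has {1,4,5,8,9} → only 2 remains.
R7C6 = 7: row 7 has {1,2,3,4,9}; col 6 has {2,4,6,8,9}; box has {1,2,4,5,8,9} → only 7 remains.
R9C4 = 6: row 9 has {5,9}; col 4 has {1,3,4,5,7,8,9}; box has {1,2,4,5,7,8,9} → only 6 remains.
R9C6 = 3: row 9 has {5,6,9}; col 6 has {2,4,6,7,8,9}; box has {1,2,4,5,6,7,8,9} → only 3 remains.
R9C9 = 1: row 9 has {3,5,6,9}; col 9 has {2,3,4,5,7,8,9}; box has {3,9} → only 1 remains.
R1C5 = 3: row 1 has {1,2,4,6,7,8,9}; col 5 has {1,2,4,5,6,7,8,9}; box has {1,4,6,7,8,9} → only 3 remains.
R1C6 = 5: row 1 has {1,2,3,4,6,7,8,9}; col 6 has {2,3,4,6,7,8,9}; box has {1,3,4,6,7,8,9} → only 5 remains.
R2C4 = 2: row 2 has {1,3,4,5,6,7,8,9}; col 4 has {1,3,4,5,6,7,8,9}; box has {1,3,4,5,6,7,8,9} → only 2 remains.
R4C2 = 9: row 4 has {4,5,6,7,8}; col 2 has {1,2,3,4,6}; box has {1,2,4,5,6,7,8} → only 9 remains.
R4C3 = 3: row 4 has {4,5,6,7,8,9}; col 3 has {4,5,7,8,9}; box has {1,2,4,5,6,7,8,9} → only 3 remains.
R4C6 = 1: row 4 has {3,4,5,6,7,8,9}; col 6 has {2,3,4,5,6,7,8,9}; box has {2,3,4,5,6,7,8,9} → only 1 remains.
R4C8 = 2: row 4 has {1,3,4,5,6,7,8,9}; col 8 has {1,3,6,9}; box has {1,3,4,5,6,7,8,9} → only 2 remains.

793561428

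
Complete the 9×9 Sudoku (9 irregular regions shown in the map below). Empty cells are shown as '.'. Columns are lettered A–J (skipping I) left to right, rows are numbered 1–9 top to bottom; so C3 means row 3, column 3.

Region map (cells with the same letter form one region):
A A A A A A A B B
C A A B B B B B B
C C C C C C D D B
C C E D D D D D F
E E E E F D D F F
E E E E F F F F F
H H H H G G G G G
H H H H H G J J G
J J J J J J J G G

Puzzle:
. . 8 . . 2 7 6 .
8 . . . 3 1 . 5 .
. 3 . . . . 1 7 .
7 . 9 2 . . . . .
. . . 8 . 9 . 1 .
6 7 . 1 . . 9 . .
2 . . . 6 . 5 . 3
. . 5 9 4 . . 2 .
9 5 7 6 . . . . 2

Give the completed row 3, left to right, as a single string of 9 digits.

432596178

C7 = 1 (sole candidate).
D7 = 7 (sole candidate).
A8 = 3 (sole candidate).
G8 = 8 (sole candidate).
E9 = 1 (sole candidate).
D2 = 4 (sole candidate).
G2 = 2 (sole candidate).
D3 = 5: row 3 has {1,3,7}; col 4 has {1,2,4,6,7,8,9}; region has {3,7,8} → only 5 remains.
B7 = 8 (sole candidate).
F7 = 4 (sole candidate).
H7 = 9 (sole candidate).
B8 = 6 (sole candidate).
F8 = 7 (sole candidate).
J8 = 1 (sole candidate).
F9 = 3 (sole candidate).
G9 = 4 (sole candidate).
H9 = 8 (sole candidate).
D1 = 3 (sole candidate).
J1 = 9 (sole candidate).
B2 = 9 (sole candidate).
C2 = 6 (sole candidate).
J2 = 7 (sole candidate).
A3 = 4: row 3 has {1,3,5,7}; col 1 has {2,3,6,7,8,9}; region has {3,5,7,8} → only 4 remains.
C3 = 2: row 3 has {1,3,4,5,7}; col 3 has {1,5,6,7,8,9}; region has {3,4,5,7,8} → only 2 remains.
E3 = 9: row 3 has {1,2,3,4,5,7}; col 5 has {1,3,4,6}; region has {2,3,4,5,7,8} → only 9 remains.
F3 = 6: row 3 has {1,2,3,4,5,7,9}; col 6 has {1,2,3,4,7,9}; region has {2,3,4,5,7,8,9} → only 6 remains.
J3 = 8: row 3 has {1,2,3,4,5,6,7,9}; col 9 has {1,2,3,7,9}; region has {1,2,3,4,5,6,7,9} → only 8 remains.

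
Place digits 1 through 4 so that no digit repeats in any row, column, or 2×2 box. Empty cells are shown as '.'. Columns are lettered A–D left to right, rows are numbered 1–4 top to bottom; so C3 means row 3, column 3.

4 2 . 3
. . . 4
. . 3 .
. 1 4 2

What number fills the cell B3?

4

C1 = 1 (sole candidate).
B2 = 3 (sole candidate).
C2 = 2 (sole candidate).
A3 = 2 (sole candidate).
B3 = 4: row 3 has {2,3}; col 2 has {1,2,3}; box has {1,2} → only 4 remains.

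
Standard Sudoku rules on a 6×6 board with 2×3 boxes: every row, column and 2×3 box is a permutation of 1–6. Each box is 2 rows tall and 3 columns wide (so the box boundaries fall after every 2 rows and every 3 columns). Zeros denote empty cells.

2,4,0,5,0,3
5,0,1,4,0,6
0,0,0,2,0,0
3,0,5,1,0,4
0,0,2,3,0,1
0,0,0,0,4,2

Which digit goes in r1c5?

r1c3 = 6 (sole candidate).
r1c5 = 1: row 1 has {2,3,4,5,6}; col 5 has {4}; box has {3,4,5,6} → only 1 remains.

1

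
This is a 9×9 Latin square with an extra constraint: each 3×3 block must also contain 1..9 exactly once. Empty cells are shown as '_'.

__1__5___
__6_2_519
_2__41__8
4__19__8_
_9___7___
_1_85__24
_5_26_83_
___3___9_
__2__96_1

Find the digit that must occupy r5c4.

4

r2c4 = 7 (sole candidate).
r5c5 = 3 (sole candidate).
r5c7 = 1 (sole candidate).
r6c6 = 6 (sole candidate).
r7c6 = 4 (sole candidate).
r7c9 = 7 (sole candidate).
r8c6 = 8 (sole candidate).
r9c4 = 5 (sole candidate).
r9c5 = 7 (sole candidate).
r9c8 = 4 (sole candidate).
r1c5 = 8 (sole candidate).
r2c6 = 3 (sole candidate).
r4c6 = 2 (sole candidate).
r5c4 = 4: row 5 has {1,3,7,9}; col 4 has {1,2,3,5,7,8}; box has {1,2,3,5,6,7,8,9} → only 4 remains.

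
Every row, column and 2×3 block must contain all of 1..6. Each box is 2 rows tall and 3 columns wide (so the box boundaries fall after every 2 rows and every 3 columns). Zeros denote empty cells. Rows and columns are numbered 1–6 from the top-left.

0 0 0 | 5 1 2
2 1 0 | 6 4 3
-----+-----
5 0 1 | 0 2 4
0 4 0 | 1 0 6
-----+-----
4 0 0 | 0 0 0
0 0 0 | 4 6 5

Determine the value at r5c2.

5

r2c3 = 5: row 2 has {1,2,3,4,6}; col 3 has {1}; box has {1,2} → only 5 remains.
r3c4 = 3: row 3 has {1,2,4,5}; col 4 has {1,4,5,6}; box has {1,2,4,6} → only 3 remains.
r4c1 = 3: row 4 has {1,4,6}; col 1 has {2,4,5}; box has {1,4,5} → only 3 remains.
r4c3 = 2: row 4 has {1,3,4,6}; col 3 has {1,5}; box has {1,3,4,5} → only 2 remains.
r4c5 = 5: row 4 has {1,2,3,4,6}; col 5 has {1,2,4,6}; box has {1,2,3,4,6} → only 5 remains.
r5c4 = 2: row 5 has {4}; col 4 has {1,3,4,5,6}; box has {4,5,6} → only 2 remains.
r5c5 = 3: row 5 has {2,4}; col 5 has {1,2,4,5,6}; box has {2,4,5,6} → only 3 remains.
r5c6 = 1: row 5 has {2,3,4}; col 6 has {2,3,4,5,6}; box has {2,3,4,5,6} → only 1 remains.
r6c1 = 1: row 6 has {4,5,6}; col 1 has {2,3,4,5}; box has {4} → only 1 remains.
r6c3 = 3: row 6 has {1,4,5,6}; col 3 has {1,2,5}; box has {1,4} → only 3 remains.
r1c1 = 6: row 1 has {1,2,5}; col 1 has {1,2,3,4,5}; box has {1,2,5} → only 6 remains.
r1c2 = 3: row 1 has {1,2,5,6}; col 2 has {1,4}; box has {1,2,5,6} → only 3 remains.
r1c3 = 4: row 1 has {1,2,3,5,6}; col 3 has {1,2,3,5}; box has {1,2,3,5,6} → only 4 remains.
r3c2 = 6: row 3 has {1,2,3,4,5}; col 2 has {1,3,4}; box has {1,2,3,4,5} → only 6 remains.
r5c2 = 5: row 5 has {1,2,3,4}; col 2 has {1,3,4,6}; box has {1,3,4} → only 5 remains.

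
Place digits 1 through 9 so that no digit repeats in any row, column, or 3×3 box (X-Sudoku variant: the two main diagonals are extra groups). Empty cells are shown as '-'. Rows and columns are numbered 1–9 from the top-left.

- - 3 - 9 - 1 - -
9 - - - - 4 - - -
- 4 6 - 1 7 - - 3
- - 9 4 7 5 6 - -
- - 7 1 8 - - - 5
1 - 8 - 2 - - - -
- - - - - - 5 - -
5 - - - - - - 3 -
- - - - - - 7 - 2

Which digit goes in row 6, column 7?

3

row 1, column 1 = 7 (sole candidate).
row 2, column 2 = 1 (sole candidate).
row 6, column 6 = 9 (sole candidate).
row 6, column 2 = 5 (hidden single in row 6).
row 6, column 4 = 6 (hidden single in row 6).
row 1, column 9 = 4 (sole candidate).
row 5, column 6 = 3 (sole candidate).
row 6, column 9 = 7 (sole candidate).
row 9, column 1 = 3 (sole candidate).
row 4, column 1 = 2 (sole candidate).
row 4, column 2 = 3 (sole candidate).
row 5, column 2 = 6 (sole candidate).
row 6, column 8 = 4 (sole candidate).
row 3, column 1 = 8 (sole candidate).
row 5, column 1 = 4 (sole candidate).
row 6, column 7 = 3: row 6 has {1,2,4,5,6,7,8,9}; col 7 has {1,5,6,7}; box has {4,5,6,7} → only 3 remains.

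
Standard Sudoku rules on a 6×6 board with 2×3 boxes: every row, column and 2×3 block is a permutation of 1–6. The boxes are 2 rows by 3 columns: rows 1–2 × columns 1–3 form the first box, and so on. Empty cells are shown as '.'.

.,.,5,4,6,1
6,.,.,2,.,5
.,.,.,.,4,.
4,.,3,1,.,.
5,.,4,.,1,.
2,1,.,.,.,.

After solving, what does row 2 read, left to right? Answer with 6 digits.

row 1, column 1 = 3 (sole candidate).
row 1, column 2 = 2 (sole candidate).
row 2, column 2 = 4: row 2 has {2,5,6}; col 2 has {1,2}; box has {2,3,5,6} → only 4 remains.
row 2, column 3 = 1: row 2 has {2,4,5,6}; col 3 has {3,4,5}; box has {2,3,4,5,6} → only 1 remains.
row 2, column 5 = 3: row 2 has {1,2,4,5,6}; col 5 has {1,4,6}; box has {1,2,4,5,6} → only 3 remains.

641235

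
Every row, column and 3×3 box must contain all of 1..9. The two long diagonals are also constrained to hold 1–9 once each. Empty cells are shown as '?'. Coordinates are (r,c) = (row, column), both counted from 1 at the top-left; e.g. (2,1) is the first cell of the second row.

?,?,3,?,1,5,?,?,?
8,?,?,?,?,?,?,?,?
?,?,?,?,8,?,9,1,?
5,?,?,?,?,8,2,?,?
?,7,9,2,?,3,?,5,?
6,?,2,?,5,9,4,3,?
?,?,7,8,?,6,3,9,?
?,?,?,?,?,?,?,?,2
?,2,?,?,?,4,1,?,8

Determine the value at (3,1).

7

(6,4) = 1: row 6 has {2,3,4,5,6,9}; col 4 has {2,8}; box has {2,3,5,8,9}; anti-diagonal has {7,8,9} → only 1 remains.
(6,9) = 7: row 6 has {1,2,3,4,5,6,9}; col 9 has {2,8}; box has {2,3,4,5} → only 7 remains.
(7,5) = 2: row 7 has {3,6,7,8,9}; col 5 has {1,5,8}; box has {4,6,8} → only 2 remains.
(9,1) = 3: row 9 has {1,2,4,8}; col 1 has {5,6,8}; box has {2,7}; anti-diagonal has {1,7,8,9} → only 3 remains.
(4,8) = 6: row 4 has {2,5,8}; col 8 has {1,3,5,9}; box has {2,3,4,5,7} → only 6 remains.
(5,7) = 8: row 5 has {2,3,5,7,9}; col 7 has {1,2,3,4,9}; box has {2,3,4,5,6,7} → only 8 remains.
(5,9) = 1: row 5 has {2,3,5,7,8,9}; col 9 has {2,7,8}; box has {2,3,4,5,6,7,8} → only 1 remains.
(6,2) = 8: row 6 has {1,2,3,4,5,6,7,9}; col 2 has {2,7}; box has {2,5,6,7,9} → only 8 remains.
(9,8) = 7: row 9 has {1,2,3,4,8}; col 8 has {1,3,5,6,9}; box has {1,2,3,8,9} → only 7 remains.
(4,9) = 9: row 4 has {2,5,6,8}; col 9 has {1,2,7,8}; box has {1,2,3,4,5,6,7,8} → only 9 remains.
(5,1) = 4: row 5 has {1,2,3,5,7,8,9}; col 1 has {3,5,6,8}; box has {2,5,6,7,8,9} → only 4 remains.
(5,5) = 6: row 5 has {1,2,3,4,5,7,8,9}; col 5 has {1,2,5,8}; box has {1,2,3,5,8,9}; main diagonal has {3,8,9}; anti-diagonal has {1,3,7,8,9} → only 6 remains.
(7,1) = 1: row 7 has {2,3,6,7,8,9}; col 1 has {3,4,5,6,8}; box has {2,3,7} → only 1 remains.
(8,1) = 9: row 8 has {2}; col 1 has {1,3,4,5,6,8}; box has {1,2,3,7} → only 9 remains.
(8,8) = 4: row 8 has {2,9}; col 8 has {1,3,5,6,7,9}; box has {1,2,3,7,8,9}; main diagonal has {3,6,8,9} → only 4 remains.
(9,5) = 9: row 9 has {1,2,3,4,7,8}; col 5 has {1,2,5,6,8}; box has {2,4,6,8} → only 9 remains.
(1,9) = 4: row 1 has {1,3,5}; col 9 has {1,2,7,8,9}; box has {1,9}; anti-diagonal has {1,3,6,7,8,9} → only 4 remains.
(2,8) = 2: row 2 has {8}; col 8 has {1,3,4,5,6,7,9}; box has {1,4,9}; anti-diagonal has {1,3,4,6,7,8,9} → only 2 remains.
(3,3) = 5: row 3 has {1,8,9}; col 3 has {2,3,7,9}; box has {3,8}; main diagonal has {3,4,6,8,9} → only 5 remains.
(4,3) = 1: row 4 has {2,5,6,8,9}; col 3 has {2,3,5,7,9}; box has {2,4,5,6,7,8,9} → only 1 remains.
(4,4) = 7: row 4 has {1,2,5,6,8,9}; col 4 has {1,2,8}; box has {1,2,3,5,6,8,9}; main diagonal has {3,4,5,6,8,9} → only 7 remains.
(4,5) = 4: row 4 has {1,2,5,6,7,8,9}; col 5 has {1,2,5,6,8,9}; box has {1,2,3,5,6,7,8,9} → only 4 remains.
(7,9) = 5: row 7 has {1,2,3,6,7,8,9}; col 9 has {1,2,4,7,8,9}; box has {1,2,3,4,7,8,9} → only 5 remains.
(8,2) = 5: row 8 has {2,4,9}; col 2 has {2,7,8}; box has {1,2,3,7,9}; anti-diagonal has {1,2,3,4,6,7,8,9} → only 5 remains.
(8,4) = 3: row 8 has {2,4,5,9}; col 4 has {1,2,7,8}; box has {2,4,6,8,9} → only 3 remains.
(8,5) = 7: row 8 has {2,3,4,5,9}; col 5 has {1,2,4,5,6,8,9}; box has {2,3,4,6,8,9} → only 7 remains.
(8,6) = 1: row 8 has {2,3,4,5,7,9}; col 6 has {3,4,5,6,8,9}; box has {2,3,4,6,7,8,9} → only 1 remains.
(8,7) = 6: row 8 has {1,2,3,4,5,7,9}; col 7 has {1,2,3,4,8,9}; box has {1,2,3,4,5,7,8,9} → only 6 remains.
(9,3) = 6: row 9 has {1,2,3,4,7,8,9}; col 3 has {1,2,3,5,7,9}; box has {1,2,3,5,7,9} → only 6 remains.
(9,4) = 5: row 9 has {1,2,3,4,6,7,8,9}; col 4 has {1,2,3,7,8}; box has {1,2,3,4,6,7,8,9} → only 5 remains.
(1,1) = 2: row 1 has {1,3,4,5}; col 1 has {1,3,4,5,6,8,9}; box has {3,5,8}; main diagonal has {3,4,5,6,7,8,9} → only 2 remains.
(1,7) = 7: row 1 has {1,2,3,4,5}; col 7 has {1,2,3,4,6,8,9}; box has {1,2,4,9} → only 7 remains.
(1,8) = 8: row 1 has {1,2,3,4,5,7}; col 8 has {1,2,3,4,5,6,7,9}; box has {1,2,4,7,9} → only 8 remains.
(2,2) = 1: row 2 has {2,8}; col 2 has {2,5,7,8}; box has {2,3,5,8}; main diagonal has {2,3,4,5,6,7,8,9} → only 1 remains.
(2,3) = 4: row 2 has {1,2,8}; col 3 has {1,2,3,5,6,7,9}; box has {1,2,3,5,8} → only 4 remains.
(2,5) = 3: row 2 has {1,2,4,8}; col 5 has {1,2,4,5,6,7,8,9}; box has {1,5,8} → only 3 remains.
(2,6) = 7: row 2 has {1,2,3,4,8}; col 6 has {1,3,4,5,6,8,9}; box has {1,3,5,8} → only 7 remains.
(2,7) = 5: row 2 has {1,2,3,4,7,8}; col 7 has {1,2,3,4,6,7,8,9}; box has {1,2,4,7,8,9} → only 5 remains.
(2,9) = 6: row 2 has {1,2,3,4,5,7,8}; col 9 has {1,2,4,5,7,8,9}; box has {1,2,4,5,7,8,9} → only 6 remains.
(3,1) = 7: row 3 has {1,5,8,9}; col 1 has {1,2,3,4,5,6,8,9}; box has {1,2,3,4,5,8} → only 7 remains.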